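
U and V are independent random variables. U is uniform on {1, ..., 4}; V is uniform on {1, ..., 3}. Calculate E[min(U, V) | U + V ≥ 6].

Outcomes with U + V ≥ 6: (3,3), (4,2), (4,3), each with probability 1/12.
E[min(U, V) | U + V ≥ 6] = (3 + 2 + 3) / 3 = 8/3.

8/3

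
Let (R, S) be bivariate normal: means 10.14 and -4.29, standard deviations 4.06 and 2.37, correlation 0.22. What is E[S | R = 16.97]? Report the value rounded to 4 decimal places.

The regression of S on R has slope ρ·σ_S/σ_R and passes through (μ_R, μ_S).
E[S | R=16.97] = -4.29 + (0.22)·(2.37/4.06)·(16.97 − (10.14)) = -4.29 + (0.12842)·(6.83) = -3.4129.

-3.4129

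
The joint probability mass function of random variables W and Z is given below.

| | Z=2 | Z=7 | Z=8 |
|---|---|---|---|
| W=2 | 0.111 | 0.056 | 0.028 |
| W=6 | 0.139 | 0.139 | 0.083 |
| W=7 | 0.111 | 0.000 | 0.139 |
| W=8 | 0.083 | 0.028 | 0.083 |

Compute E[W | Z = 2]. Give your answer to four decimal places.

P(Z = 2) = 0.444.
Σ W·P over the event = 2·(0.111) + 6·(0.139) + 7·(0.111) + 8·(0.083) = 2.497.
E[W | Z = 2] = (2.497) / (0.444) = 5.6239.

5.6239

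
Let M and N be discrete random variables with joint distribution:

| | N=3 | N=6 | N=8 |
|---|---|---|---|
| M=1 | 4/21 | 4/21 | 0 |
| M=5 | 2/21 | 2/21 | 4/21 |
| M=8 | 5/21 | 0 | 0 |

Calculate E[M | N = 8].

P(N = 8) = 4/21.
Σ M·P over the event = 5·(4/21) = 20/21.
E[M | N = 8] = (20/21) / (4/21) = 5.

5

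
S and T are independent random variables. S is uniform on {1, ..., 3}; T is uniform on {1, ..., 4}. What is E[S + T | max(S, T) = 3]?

P(max(S, T) = 3) = 5/12.
Summing (S+T)·P(x,y) over outcomes with max(S, T) = 3 gives 2.
E[S + T | max(S, T) = 3] = (2) / (5/12) = 24/5.

24/5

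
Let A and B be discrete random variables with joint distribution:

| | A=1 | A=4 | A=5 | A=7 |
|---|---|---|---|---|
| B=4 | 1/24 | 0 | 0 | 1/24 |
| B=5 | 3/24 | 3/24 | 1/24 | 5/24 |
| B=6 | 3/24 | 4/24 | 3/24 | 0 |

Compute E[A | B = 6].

17/5

P(B = 6) = 5/12.
Σ A·P over the event = 1·(3/24) + 4·(4/24) + 5·(3/24) = 17/12.
E[A | B = 6] = (17/12) / (5/12) = 17/5.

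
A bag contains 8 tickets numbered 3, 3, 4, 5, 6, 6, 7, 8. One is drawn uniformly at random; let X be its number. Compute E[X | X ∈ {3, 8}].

14/3

P(X ∈ {3, 8}) = 3/8.
Σ over the event: 3·1/4 + 8·1/8 = 7/4.
E[X | X ∈ {3, 8}] = (7/4) / (3/8) = 14/3.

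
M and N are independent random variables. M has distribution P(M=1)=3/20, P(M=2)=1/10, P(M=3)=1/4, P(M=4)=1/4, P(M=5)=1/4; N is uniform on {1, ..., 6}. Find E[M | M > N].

194/47

P(M > N) = 47/120.
Summing M·P(x,y) over outcomes with M > N gives 97/60.
E[M | M > N] = (97/60) / (47/120) = 194/47.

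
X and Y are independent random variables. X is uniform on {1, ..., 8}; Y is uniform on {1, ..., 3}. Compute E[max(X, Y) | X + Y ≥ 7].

77/12

P(X + Y ≥ 7) = 1/2.
Summing max(X,Y)·P(x,y) over outcomes with X + Y ≥ 7 gives 77/24.
E[max(X, Y) | X + Y ≥ 7] = (77/24) / (1/2) = 77/12.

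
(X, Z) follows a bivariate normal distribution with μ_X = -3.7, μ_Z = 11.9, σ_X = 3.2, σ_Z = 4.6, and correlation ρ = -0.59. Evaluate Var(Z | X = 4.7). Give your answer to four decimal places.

Var(Z | X=x) = (1 − ρ²)·σ_Z².
Var(Z | X=4.7) = (4.6)²·(1 − (-0.59)²) = 21.16·0.6519 = 13.7942.

13.7942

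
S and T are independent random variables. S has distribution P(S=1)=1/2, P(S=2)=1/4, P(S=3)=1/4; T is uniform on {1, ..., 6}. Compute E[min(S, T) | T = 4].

7/4

P(T = 4) = 1/6.
Summing min(S,T)·P(x,y) over outcomes with T = 4 gives 7/24.
E[min(S, T) | T = 4] = (7/24) / (1/6) = 7/4.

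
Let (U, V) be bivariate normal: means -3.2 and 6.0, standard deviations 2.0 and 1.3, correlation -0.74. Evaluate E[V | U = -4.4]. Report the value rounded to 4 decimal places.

For a bivariate normal, E[V | U=x] = μ_V + ρ·(σ_V/σ_U)·(x − μ_U).
E[V | U=-4.4] = 6.0 + (-0.74)·(1.3/2.0)·(-4.4 − (-3.2)) = 6.0 + (-0.481)·(-1.2) = 6.5772.

6.5772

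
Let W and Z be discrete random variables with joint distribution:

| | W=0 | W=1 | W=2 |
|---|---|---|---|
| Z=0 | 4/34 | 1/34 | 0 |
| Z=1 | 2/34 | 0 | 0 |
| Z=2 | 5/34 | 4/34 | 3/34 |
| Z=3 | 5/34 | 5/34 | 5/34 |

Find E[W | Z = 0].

P(Z = 0) = 5/34.
Σ W·P over the event = 0·(4/34) + 1·(1/34) = 1/34.
E[W | Z = 0] = (1/34) / (5/34) = 1/5.

1/5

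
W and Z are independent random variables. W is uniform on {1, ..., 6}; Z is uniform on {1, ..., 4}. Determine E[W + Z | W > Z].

P(W > Z) = 7/12.
Summing (W+Z)·P(x,y) over outcomes with W > Z gives 47/12.
E[W + Z | W > Z] = (47/12) / (7/12) = 47/7.

47/7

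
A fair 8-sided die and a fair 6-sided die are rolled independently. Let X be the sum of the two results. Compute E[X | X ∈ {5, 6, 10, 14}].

38/5

P(X ∈ {5, 6, 10, 14}) = 5/16.
Σ over the event: 5·1/12 + 6·5/48 + 10·5/48 + 14·1/48 = 19/8.
E[X | X ∈ {5, 6, 10, 14}] = (19/8) / (5/16) = 38/5.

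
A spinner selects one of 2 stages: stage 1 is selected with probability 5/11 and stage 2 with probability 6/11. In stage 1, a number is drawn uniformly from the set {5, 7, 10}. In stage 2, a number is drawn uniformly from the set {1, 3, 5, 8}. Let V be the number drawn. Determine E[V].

E[V | stage 1] = (5+7+10)/3 = 22/3.
E[V | stage 2] = (1+3+5+8)/4 = 17/4.
By the law of total expectation,
E[V] = (5/11)·(22/3) + (6/11)·(17/4) = 373/66.

373/66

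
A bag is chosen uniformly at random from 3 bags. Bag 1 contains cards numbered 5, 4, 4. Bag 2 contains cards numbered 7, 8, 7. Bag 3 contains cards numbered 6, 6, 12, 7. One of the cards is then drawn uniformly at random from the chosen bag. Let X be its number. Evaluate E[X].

E[X | bag 1] = (5+4+4)/3 = 13/3.
E[X | bag 2] = (7+8+7)/3 = 22/3.
E[X | bag 3] = (6+6+12+7)/4 = 31/4.
E[X] = (1/3)·(13/3) + (1/3)·(22/3) + (1/3)·(31/4) = 233/36.

233/36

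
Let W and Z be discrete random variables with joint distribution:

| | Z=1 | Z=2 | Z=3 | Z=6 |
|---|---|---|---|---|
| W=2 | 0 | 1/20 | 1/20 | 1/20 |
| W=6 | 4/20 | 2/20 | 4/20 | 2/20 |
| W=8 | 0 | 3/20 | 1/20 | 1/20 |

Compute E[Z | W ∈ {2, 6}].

P(W ∈ {2, 6}) = 3/4.
Summing Z·P(W=x,Z=y) over the conditioning event gives 43/20.
E[Z | W ∈ {2, 6}] = (43/20) / (3/4) = 43/15.

43/15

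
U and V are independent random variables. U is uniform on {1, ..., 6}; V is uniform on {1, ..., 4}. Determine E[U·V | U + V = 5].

5

Outcomes with U + V = 5: (1,4), (2,3), (3,2), (4,1), each with probability 1/24.
E[U·V | U + V = 5] = (4 + 6 + 6 + 4) / 4 = 5.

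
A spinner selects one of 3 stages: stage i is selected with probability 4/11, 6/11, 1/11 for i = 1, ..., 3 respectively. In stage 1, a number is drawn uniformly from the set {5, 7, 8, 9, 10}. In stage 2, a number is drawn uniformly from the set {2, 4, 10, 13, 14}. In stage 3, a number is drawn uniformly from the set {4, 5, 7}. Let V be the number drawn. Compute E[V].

1322/165

E[V | stage 1] = (5+7+8+9+10)/5 = 39/5.
E[V | stage 2] = (2+4+10+13+14)/5 = 43/5.
E[V | stage 3] = (4+5+7)/3 = 16/3.
E[V] = (4/11)·(39/5) + (6/11)·(43/5) + (1/11)·(16/3) = 1322/165.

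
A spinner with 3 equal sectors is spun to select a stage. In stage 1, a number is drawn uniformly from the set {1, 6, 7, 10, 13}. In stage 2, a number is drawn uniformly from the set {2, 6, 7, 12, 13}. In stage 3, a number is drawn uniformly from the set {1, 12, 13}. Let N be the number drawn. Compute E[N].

361/45

E[N | stage 1] = (1+6+7+10+13)/5 = 37/5.
E[N | stage 2] = (2+6+7+12+13)/5 = 8.
E[N | stage 3] = (1+12+13)/3 = 26/3.
By the law of total expectation,
E[N] = (1/3)·(37/5) + (1/3)·(8) + (1/3)·(26/3) = 361/45.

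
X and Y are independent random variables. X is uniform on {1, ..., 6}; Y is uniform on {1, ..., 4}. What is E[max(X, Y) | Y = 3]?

4

Outcomes with Y = 3: (1,3), (2,3), (3,3), (4,3), (5,3), (6,3), each with probability 1/24.
E[max(X, Y) | Y = 3] = (3 + 3 + 3 + 4 + 5 + 6) / 6 = 4.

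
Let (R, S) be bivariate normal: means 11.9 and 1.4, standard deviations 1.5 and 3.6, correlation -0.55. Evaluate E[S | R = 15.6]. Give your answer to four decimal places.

-3.4840

For a bivariate normal, E[S | R=x] = μ_S + ρ·(σ_S/σ_R)·(x − μ_R).
E[S | R=15.6] = 1.4 + (-0.55)·(3.6/1.5)·(15.6 − (11.9)) = 1.4 + (-1.32)·(3.7) = -3.4840.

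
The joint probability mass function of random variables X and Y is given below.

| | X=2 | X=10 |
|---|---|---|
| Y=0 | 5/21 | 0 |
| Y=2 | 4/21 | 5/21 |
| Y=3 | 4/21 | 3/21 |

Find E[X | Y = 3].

P(Y = 3) = 1/3.
Σ X·P over the event = 2·(4/21) + 10·(3/21) = 38/21.
E[X | Y = 3] = (38/21) / (1/3) = 38/7.

38/7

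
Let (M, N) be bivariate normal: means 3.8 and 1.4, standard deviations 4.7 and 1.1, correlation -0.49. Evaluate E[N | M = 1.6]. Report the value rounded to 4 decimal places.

1.6523

For a bivariate normal, E[N | M=x] = μ_N + ρ·(σ_N/σ_M)·(x − μ_M).
E[N | M=1.6] = 1.4 + (-0.49)·(1.1/4.7)·(1.6 − (3.8)) = 1.4 + (-0.11468)·(-2.2) = 1.6523.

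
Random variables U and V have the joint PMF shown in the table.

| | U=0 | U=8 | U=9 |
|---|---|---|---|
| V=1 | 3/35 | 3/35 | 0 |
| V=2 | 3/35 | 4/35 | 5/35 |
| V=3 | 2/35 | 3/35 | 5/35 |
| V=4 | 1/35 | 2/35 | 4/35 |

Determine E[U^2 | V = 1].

P(V = 1) = 6/35.
Σ U^2·P over the event = 0·(3/35) + 64·(3/35) = 192/35.
E[U^2 | V = 1] = (192/35) / (6/35) = 32.

32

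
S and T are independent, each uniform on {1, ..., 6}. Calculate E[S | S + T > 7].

14/3

P(S + T > 7) = 5/12.
Summing S·P(x,y) over outcomes with S + T > 7 gives 35/18.
E[S | S + T > 7] = (35/18) / (5/12) = 14/3.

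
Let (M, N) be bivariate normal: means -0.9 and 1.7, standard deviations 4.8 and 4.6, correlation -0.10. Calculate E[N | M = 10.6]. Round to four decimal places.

0.5979

For a bivariate normal, E[N | M=x] = μ_N + ρ·(σ_N/σ_M)·(x − μ_M).
E[N | M=10.6] = 1.7 + (-0.10)·(4.6/4.8)·(10.6 − (-0.9)) = 1.7 + (-0.095833)·(11.5) = 0.5979.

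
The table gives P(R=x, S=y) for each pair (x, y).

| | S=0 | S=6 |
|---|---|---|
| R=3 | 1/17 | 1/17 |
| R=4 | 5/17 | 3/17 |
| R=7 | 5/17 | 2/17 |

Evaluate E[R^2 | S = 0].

P(S = 0) = 11/17.
Σ R^2·P over the event = 9·(1/17) + 16·(5/17) + 49·(5/17) = 334/17.
E[R^2 | S = 0] = (334/17) / (11/17) = 334/11.

334/11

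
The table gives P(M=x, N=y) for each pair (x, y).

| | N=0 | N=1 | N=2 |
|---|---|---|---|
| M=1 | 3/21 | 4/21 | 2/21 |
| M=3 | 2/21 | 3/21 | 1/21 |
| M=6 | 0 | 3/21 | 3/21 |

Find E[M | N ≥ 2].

23/6

P(N ≥ 2) = 2/7.
Σ M·P over the event = 1·(2/21) + 3·(1/21) + 6·(3/21) = 23/21.
E[M | N ≥ 2] = (23/21) / (2/7) = 23/6.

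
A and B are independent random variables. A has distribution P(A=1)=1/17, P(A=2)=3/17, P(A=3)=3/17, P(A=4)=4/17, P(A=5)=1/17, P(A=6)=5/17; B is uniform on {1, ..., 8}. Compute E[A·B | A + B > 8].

1843/67

P(A + B > 8) = 67/136.
Summing AB·P(x,y) over outcomes with A + B > 8 gives 1843/136.
E[A·B | A + B > 8] = (1843/136) / (67/136) = 1843/67.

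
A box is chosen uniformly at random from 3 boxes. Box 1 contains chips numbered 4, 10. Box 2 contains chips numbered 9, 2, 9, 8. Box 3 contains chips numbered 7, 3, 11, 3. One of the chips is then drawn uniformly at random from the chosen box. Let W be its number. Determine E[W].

E[W | box 1] = (4+10)/2 = 7.
E[W | box 2] = (9+2+9+8)/4 = 7.
E[W | box 3] = (7+3+11+3)/4 = 6.
By the law of total expectation,
E[W] = (1/3)·(7) + (1/3)·(7) + (1/3)·(6) = 20/3.

20/3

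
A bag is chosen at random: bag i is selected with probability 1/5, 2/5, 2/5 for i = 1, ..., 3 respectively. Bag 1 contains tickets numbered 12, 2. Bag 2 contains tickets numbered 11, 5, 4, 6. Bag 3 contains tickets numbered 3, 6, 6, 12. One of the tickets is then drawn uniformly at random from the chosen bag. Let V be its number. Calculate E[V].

67/10

E[V | bag 1] = (12+2)/2 = 7.
E[V | bag 2] = (11+5+4+6)/4 = 13/2.
E[V | bag 3] = (3+6+6+12)/4 = 27/4.
By the law of total expectation,
E[V] = (1/5)·(7) + (2/5)·(13/2) + (2/5)·(27/4) = 67/10.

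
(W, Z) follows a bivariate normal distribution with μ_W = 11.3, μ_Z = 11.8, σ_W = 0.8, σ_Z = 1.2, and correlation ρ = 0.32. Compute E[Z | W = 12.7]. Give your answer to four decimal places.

E[Z | W=x] = μ_Z + ρ(σ_Z/σ_W)(x − μ_W) for jointly normal variables.
E[Z | W=12.7] = 11.8 + (0.32)·(1.2/0.8)·(12.7 − (11.3)) = 11.8 + (0.48)·(1.4) = 12.4720.

12.4720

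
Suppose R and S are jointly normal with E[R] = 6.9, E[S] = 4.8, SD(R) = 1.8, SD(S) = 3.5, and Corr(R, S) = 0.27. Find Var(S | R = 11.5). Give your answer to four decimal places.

For a bivariate normal, Var(S | R=x) = σ_S²(1 − ρ²).
Var(S | R=11.5) = (3.5)²·(1 − (0.27)²) = 12.25·0.9271 = 11.3570.

11.3570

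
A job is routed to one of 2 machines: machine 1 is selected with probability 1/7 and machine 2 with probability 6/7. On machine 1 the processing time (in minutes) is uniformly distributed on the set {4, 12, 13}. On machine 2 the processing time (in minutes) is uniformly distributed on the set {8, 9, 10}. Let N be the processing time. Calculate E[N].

191/21

E[N | machine 1] = (4+12+13)/3 = 29/3.
E[N | machine 2] = (8+9+10)/3 = 9.
By the law of total expectation,
E[N] = (1/7)·(29/3) + (6/7)·(9) = 191/21.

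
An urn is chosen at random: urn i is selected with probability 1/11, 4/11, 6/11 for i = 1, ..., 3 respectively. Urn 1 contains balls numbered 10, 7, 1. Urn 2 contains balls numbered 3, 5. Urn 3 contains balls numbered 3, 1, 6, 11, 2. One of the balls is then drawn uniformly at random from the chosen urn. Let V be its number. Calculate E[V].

E[V | urn 1] = (10+7+1)/3 = 6.
E[V | urn 2] = (3+5)/2 = 4.
E[V | urn 3] = (3+1+6+11+2)/5 = 23/5.
E[V] = (1/11)·(6) + (4/11)·(4) + (6/11)·(23/5) = 248/55.

248/55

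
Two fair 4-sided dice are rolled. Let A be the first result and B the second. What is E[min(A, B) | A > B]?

Outcomes with A > B: (2,1), (3,1), (3,2), (4,1), (4,2), (4,3), each with probability 1/16.
E[min(A, B) | A > B] = (1 + 1 + 2 + 1 + 2 + 3) / 6 = 5/3.

5/3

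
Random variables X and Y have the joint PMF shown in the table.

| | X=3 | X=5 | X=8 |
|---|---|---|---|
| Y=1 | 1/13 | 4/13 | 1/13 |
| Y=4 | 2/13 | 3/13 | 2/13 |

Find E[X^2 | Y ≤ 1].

173/6

P(Y ≤ 1) = 6/13.
Σ X^2·P over the event = 9·(1/13) + 25·(4/13) + 64·(1/13) = 173/13.
E[X^2 | Y ≤ 1] = (173/13) / (6/13) = 173/6.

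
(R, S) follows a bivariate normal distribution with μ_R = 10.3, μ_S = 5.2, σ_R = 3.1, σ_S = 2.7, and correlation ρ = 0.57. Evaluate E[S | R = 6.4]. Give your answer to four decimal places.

3.2638

E[S | R=x] = μ_S + ρ(σ_S/σ_R)(x − μ_R) for jointly normal variables.
E[S | R=6.4] = 5.2 + (0.57)·(2.7/3.1)·(6.4 − (10.3)) = 5.2 + (0.49645)·(-3.9) = 3.2638.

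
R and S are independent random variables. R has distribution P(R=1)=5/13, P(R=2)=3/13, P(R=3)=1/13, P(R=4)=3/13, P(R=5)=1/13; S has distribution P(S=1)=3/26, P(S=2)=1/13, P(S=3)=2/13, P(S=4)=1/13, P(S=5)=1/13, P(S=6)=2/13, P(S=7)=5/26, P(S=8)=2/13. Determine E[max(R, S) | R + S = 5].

118/33

P(R + S = 5) = 33/338.
Summing max(R,S)·P(x,y) over outcomes with R + S = 5 gives 59/169.
E[max(R, S) | R + S = 5] = (59/169) / (33/338) = 118/33.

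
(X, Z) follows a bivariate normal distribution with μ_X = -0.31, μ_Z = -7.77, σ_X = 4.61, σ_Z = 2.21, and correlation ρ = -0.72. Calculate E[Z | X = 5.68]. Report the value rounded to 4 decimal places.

-9.8375

For a bivariate normal, E[Z | X=x] = μ_Z + ρ·(σ_Z/σ_X)·(x − μ_X).
E[Z | X=5.68] = -7.77 + (-0.72)·(2.21/4.61)·(5.68 − (-0.31)) = -7.77 + (-0.34516)·(5.99) = -9.8375.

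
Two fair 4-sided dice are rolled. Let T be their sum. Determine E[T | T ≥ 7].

22/3

P(T ≥ 7) = 3/16.
Σ over the event: 7·1/8 + 8·1/16 = 11/8.
E[T | T ≥ 7] = (11/8) / (3/16) = 22/3.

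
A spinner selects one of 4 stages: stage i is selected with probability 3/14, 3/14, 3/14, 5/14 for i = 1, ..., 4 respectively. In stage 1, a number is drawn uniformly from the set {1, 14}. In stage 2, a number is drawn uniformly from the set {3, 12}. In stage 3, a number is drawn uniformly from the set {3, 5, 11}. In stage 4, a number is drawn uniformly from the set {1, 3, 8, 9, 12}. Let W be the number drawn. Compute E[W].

97/14

E[W | stage 1] = (1+14)/2 = 15/2.
E[W | stage 2] = (3+12)/2 = 15/2.
E[W | stage 3] = (3+5+11)/3 = 19/3.
E[W | stage 4] = (1+3+8+9+12)/5 = 33/5.
By the law of total expectation,
E[W] = (3/14)·(15/2) + (3/14)·(15/2) + (3/14)·(19/3) + (5/14)·(33/5) = 97/14.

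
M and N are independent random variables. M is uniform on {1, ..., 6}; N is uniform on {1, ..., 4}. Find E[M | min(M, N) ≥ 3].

Outcomes with min(M, N) ≥ 3: (3,3), (3,4), (4,3), (4,4), (5,3), (5,4), (6,3), (6,4), each with probability 1/24.
E[M | min(M, N) ≥ 3] = (3 + 3 + 4 + 4 + 5 + 5 + 6 + 6) / 8 = 9/2.

9/2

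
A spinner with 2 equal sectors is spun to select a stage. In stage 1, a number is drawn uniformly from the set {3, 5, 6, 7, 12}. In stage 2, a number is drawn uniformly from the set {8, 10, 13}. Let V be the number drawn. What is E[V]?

E[V | stage 1] = (3+5+6+7+12)/5 = 33/5.
E[V | stage 2] = (8+10+13)/3 = 31/3.
E[V] = (1/2)·(33/5) + (1/2)·(31/3) = 127/15.

127/15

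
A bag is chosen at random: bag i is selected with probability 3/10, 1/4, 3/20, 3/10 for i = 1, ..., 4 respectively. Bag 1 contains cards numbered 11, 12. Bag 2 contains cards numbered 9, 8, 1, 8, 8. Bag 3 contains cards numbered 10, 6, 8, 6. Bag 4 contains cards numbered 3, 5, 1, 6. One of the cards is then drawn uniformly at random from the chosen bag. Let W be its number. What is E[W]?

E[W | bag 1] = (11+12)/2 = 23/2.
E[W | bag 2] = (9+8+1+8+8)/5 = 34/5.
E[W | bag 3] = (10+6+8+6)/4 = 15/2.
E[W | bag 4] = (3+5+1+6)/4 = 15/4.
By the law of total expectation,
E[W] = (3/10)·(23/2) + (1/4)·(34/5) + (3/20)·(15/2) + (3/10)·(15/4) = 37/5.

37/5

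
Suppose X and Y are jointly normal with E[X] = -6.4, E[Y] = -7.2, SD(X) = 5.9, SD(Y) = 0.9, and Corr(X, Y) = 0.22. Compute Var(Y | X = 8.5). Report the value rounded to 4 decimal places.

Var(Y | X=x) = (1 − ρ²)·σ_Y².
Var(Y | X=8.5) = (0.9)²·(1 − (0.22)²) = 0.81·0.9516 = 0.7708.

0.7708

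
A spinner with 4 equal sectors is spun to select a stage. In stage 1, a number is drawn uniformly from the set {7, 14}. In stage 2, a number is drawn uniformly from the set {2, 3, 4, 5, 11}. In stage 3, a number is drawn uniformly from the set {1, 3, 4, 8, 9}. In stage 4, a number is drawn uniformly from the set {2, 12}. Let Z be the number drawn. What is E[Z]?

55/8

E[Z | stage 1] = (7+14)/2 = 21/2.
E[Z | stage 2] = (2+3+4+5+11)/5 = 5.
E[Z | stage 3] = (1+3+4+8+9)/5 = 5.
E[Z | stage 4] = (2+12)/2 = 7.
E[Z] = (1/4)·(21/2) + (1/4)·(5) + (1/4)·(5) + (1/4)·(7) = 55/8.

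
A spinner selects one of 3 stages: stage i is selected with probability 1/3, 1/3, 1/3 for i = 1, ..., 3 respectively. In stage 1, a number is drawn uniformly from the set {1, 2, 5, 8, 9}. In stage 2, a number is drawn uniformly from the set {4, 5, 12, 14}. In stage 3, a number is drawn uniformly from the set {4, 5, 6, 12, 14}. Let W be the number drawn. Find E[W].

E[W | stage 1] = (1+2+5+8+9)/5 = 5.
E[W | stage 2] = (4+5+12+14)/4 = 35/4.
E[W | stage 3] = (4+5+6+12+14)/5 = 41/5.
E[W] = (1/3)·(5) + (1/3)·(35/4) + (1/3)·(41/5) = 439/60.

439/60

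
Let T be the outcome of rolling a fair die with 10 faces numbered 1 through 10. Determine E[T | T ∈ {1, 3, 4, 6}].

P(T ∈ {1, 3, 4, 6}) = 2/5.
Σ over the event: 1·1/10 + 3·1/10 + 4·1/10 + 6·1/10 = 7/5.
E[T | T ∈ {1, 3, 4, 6}] = (7/5) / (2/5) = 7/2.

7/2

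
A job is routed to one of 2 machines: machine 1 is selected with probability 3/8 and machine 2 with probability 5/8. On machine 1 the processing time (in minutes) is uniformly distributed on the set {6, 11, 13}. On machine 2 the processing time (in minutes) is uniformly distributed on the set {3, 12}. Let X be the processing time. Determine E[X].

E[X | machine 1] = (6+11+13)/3 = 10.
E[X | machine 2] = (3+12)/2 = 15/2.
E[X] = (3/8)·(10) + (5/8)·(15/2) = 135/16.

135/16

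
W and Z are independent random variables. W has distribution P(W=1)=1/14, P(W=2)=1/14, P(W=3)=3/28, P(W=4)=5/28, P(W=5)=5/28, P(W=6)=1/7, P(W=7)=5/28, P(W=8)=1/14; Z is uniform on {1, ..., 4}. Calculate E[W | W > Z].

P(W > Z) = 87/112.
Summing W·P(x,y) over outcomes with W > Z gives 241/56.
E[W | W > Z] = (241/56) / (87/112) = 482/87.

482/87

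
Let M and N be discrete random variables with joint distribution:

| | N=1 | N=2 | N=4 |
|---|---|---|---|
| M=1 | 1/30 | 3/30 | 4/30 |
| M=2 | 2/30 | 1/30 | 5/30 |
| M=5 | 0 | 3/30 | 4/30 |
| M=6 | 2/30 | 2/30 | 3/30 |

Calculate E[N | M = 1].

23/8

P(M = 1) = 4/15.
Σ N·P over the event = 1·(1/30) + 2·(3/30) + 4·(4/30) = 23/30.
E[N | M = 1] = (23/30) / (4/15) = 23/8.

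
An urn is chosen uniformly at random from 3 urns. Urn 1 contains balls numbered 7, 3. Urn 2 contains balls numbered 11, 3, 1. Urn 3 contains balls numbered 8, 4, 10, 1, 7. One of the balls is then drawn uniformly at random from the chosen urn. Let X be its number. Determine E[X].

16/3

E[X | urn 1] = (7+3)/2 = 5.
E[X | urn 2] = (11+3+1)/3 = 5.
E[X | urn 3] = (8+4+10+1+7)/5 = 6.
By the law of total expectation,
E[X] = (1/3)·(5) + (1/3)·(5) + (1/3)·(6) = 16/3.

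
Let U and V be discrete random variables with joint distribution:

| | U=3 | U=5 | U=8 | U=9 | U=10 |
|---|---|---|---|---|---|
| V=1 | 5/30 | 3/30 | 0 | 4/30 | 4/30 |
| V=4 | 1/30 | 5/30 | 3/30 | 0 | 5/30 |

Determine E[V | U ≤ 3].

P(U ≤ 3) = 1/5.
Σ V·P over the event = 1·(5/30) + 4·(1/30) = 3/10.
E[V | U ≤ 3] = (3/10) / (1/5) = 3/2.

3/2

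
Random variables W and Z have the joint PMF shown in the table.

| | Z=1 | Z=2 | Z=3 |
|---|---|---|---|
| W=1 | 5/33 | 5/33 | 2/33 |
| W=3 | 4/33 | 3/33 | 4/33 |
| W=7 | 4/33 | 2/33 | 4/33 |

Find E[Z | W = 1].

P(W = 1) = 4/11.
Σ Z·P over the event = 1·(5/33) + 2·(5/33) + 3·(2/33) = 7/11.
E[Z | W = 1] = (7/11) / (4/11) = 7/4.

7/4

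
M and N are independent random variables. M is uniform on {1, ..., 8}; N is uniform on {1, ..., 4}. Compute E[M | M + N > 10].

23/3

Outcomes with M + N > 10: (7,4), (8,3), (8,4), each with probability 1/32.
E[M | M + N > 10] = (7 + 8 + 8) / 3 = 23/3.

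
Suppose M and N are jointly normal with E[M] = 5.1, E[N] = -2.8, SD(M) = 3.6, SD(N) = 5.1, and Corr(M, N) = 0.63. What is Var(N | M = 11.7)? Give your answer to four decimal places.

For a bivariate normal, Var(N | M=x) = σ_N²(1 − ρ²).
Var(N | M=11.7) = (5.1)²·(1 − (0.63)²) = 26.01·0.6031 = 15.6866.

15.6866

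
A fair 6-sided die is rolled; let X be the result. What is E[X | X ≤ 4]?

Given X ≤ 4, X is equally likely to be any of {1, 2, 3, 4}.
E[X | X ≤ 4] = (1 + 2 + 3 + 4) / 4 = 5/2.

5/2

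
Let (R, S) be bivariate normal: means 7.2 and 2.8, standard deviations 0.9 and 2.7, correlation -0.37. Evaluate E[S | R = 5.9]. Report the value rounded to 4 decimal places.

4.2430

The regression of S on R has slope ρ·σ_S/σ_R and passes through (μ_R, μ_S).
E[S | R=5.9] = 2.8 + (-0.37)·(2.7/0.9)·(5.9 − (7.2)) = 2.8 + (-1.11)·(-1.3) = 4.2430.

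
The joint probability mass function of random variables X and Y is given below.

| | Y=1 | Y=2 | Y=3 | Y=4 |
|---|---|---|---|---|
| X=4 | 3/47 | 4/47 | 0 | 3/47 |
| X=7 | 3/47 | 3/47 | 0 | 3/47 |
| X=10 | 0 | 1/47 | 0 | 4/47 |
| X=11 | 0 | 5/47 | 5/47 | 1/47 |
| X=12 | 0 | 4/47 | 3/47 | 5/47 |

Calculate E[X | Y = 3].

P(Y = 3) = 8/47.
Σ X·P over the event = 11·(5/47) + 12·(3/47) = 91/47.
E[X | Y = 3] = (91/47) / (8/47) = 91/8.

91/8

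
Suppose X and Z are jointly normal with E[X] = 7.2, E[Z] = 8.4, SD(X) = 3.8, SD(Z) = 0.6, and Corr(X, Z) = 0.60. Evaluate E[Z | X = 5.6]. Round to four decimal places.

E[Z | X=x] = μ_Z + ρ(σ_Z/σ_X)(x − μ_X) for jointly normal variables.
E[Z | X=5.6] = 8.4 + (0.60)·(0.6/3.8)·(5.6 − (7.2)) = 8.4 + (0.094737)·(-1.6) = 8.2484.

8.2484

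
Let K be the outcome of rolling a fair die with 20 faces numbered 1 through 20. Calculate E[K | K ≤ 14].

15/2

P(K ≤ 14) = 7/10.
E[K | K ≤ 14] = (21/4) / (7/10) = 15/2.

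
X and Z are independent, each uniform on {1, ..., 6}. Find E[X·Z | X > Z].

P(X > Z) = 5/12.
Summing XZ·P(x,y) over outcomes with X > Z gives 175/36.
E[X·Z | X > Z] = (175/36) / (5/12) = 35/3.

35/3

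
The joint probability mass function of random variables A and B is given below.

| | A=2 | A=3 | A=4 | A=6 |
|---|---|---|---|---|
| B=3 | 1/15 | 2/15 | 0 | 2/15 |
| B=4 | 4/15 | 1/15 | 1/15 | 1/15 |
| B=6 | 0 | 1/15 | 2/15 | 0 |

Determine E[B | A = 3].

4

P(A = 3) = 4/15.
Σ B·P over the event = 3·(2/15) + 4·(1/15) + 6·(1/15) = 16/15.
E[B | A = 3] = (16/15) / (4/15) = 4.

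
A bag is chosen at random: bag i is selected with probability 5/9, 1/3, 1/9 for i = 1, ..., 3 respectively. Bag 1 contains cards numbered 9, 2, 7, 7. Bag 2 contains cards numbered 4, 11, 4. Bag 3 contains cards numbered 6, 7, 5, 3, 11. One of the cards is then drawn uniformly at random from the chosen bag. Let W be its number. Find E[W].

1133/180

E[W | bag 1] = (9+2+7+7)/4 = 25/4.
E[W | bag 2] = (4+11+4)/3 = 19/3.
E[W | bag 3] = (6+7+5+3+11)/5 = 32/5.
By the law of total expectation,
E[W] = (5/9)·(25/4) + (1/3)·(19/3) + (1/9)·(32/5) = 1133/180.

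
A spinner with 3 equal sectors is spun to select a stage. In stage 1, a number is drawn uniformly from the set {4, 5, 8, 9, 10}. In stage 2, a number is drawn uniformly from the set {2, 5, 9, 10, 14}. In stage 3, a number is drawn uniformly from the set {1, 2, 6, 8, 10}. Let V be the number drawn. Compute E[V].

103/15

E[V | stage 1] = (4+5+8+9+10)/5 = 36/5.
E[V | stage 2] = (2+5+9+10+14)/5 = 8.
E[V | stage 3] = (1+2+6+8+10)/5 = 27/5.
E[V] = (1/3)·(36/5) + (1/3)·(8) + (1/3)·(27/5) = 103/15.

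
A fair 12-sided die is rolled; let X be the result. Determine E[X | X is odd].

6

Given X is odd, X is equally likely to be any of {1, 3, 5, 7, 9, 11}.
E[X | X is odd] = (1 + 3 + 5 + 7 + 9 + 11) / 6 = 6.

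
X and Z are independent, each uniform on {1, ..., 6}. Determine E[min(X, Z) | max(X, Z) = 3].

9/5

P(max(X, Z) = 3) = 5/36.
Summing min(X,Z)·P(x,y) over outcomes with max(X, Z) = 3 gives 1/4.
E[min(X, Z) | max(X, Z) = 3] = (1/4) / (5/36) = 9/5.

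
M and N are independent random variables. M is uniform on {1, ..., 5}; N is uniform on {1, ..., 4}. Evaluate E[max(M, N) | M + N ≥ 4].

P(M + N ≥ 4) = 17/20.
Summing max(M,N)·P(x,y) over outcomes with M + N ≥ 4 gives 13/4.
E[max(M, N) | M + N ≥ 4] = (13/4) / (17/20) = 65/17.

65/17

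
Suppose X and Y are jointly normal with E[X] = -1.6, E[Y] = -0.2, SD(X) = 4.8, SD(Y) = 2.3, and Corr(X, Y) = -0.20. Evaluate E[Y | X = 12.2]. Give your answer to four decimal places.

The regression of Y on X has slope ρ·σ_Y/σ_X and passes through (μ_X, μ_Y).
E[Y | X=12.2] = -0.2 + (-0.20)·(2.3/4.8)·(12.2 − (-1.6)) = -0.2 + (-0.095833)·(13.8) = -1.5225.

-1.5225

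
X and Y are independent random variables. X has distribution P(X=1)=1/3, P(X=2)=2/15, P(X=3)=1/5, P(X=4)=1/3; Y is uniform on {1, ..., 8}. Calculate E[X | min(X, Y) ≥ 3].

P(min(X, Y) ≥ 3) = 2/5.
Summing X·P(x,y) over outcomes with min(X, Y) ≥ 3 gives 29/20.
E[X | min(X, Y) ≥ 3] = (29/20) / (2/5) = 29/8.

29/8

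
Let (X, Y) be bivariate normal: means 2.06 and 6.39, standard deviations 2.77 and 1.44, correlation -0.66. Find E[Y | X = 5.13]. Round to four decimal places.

E[Y | X=x] = μ_Y + ρ(σ_Y/σ_X)(x − μ_X) for jointly normal variables.
E[Y | X=5.13] = 6.39 + (-0.66)·(1.44/2.77)·(5.13 − (2.06)) = 6.39 + (-0.3431)·(3.07) = 5.3367.

5.3367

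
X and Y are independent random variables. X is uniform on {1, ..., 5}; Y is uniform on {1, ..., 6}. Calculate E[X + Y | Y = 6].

Outcomes with Y = 6: (1,6), (2,6), (3,6), (4,6), (5,6), each with probability 1/30.
E[X + Y | Y = 6] = (7 + 8 + 9 + 10 + 11) / 5 = 9.

9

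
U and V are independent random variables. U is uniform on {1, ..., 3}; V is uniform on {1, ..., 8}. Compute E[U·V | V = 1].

Outcomes with V = 1: (1,1), (2,1), (3,1), each with probability 1/24.
E[U·V | V = 1] = (1 + 2 + 3) / 3 = 2.

2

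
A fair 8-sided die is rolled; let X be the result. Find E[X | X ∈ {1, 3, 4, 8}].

P(X ∈ {1, 3, 4, 8}) = 1/2.
Σ over the event: 1·1/8 + 3·1/8 + 4·1/8 + 8·1/8 = 2.
E[X | X ∈ {1, 3, 4, 8}] = (2) / (1/2) = 4.

4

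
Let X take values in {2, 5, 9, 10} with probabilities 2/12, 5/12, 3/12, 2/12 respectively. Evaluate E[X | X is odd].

13/2

P(X is odd) = 2/3.
Σ over the event: 5·5/12 + 9·1/4 = 13/3.
E[X | X is odd] = (13/3) / (2/3) = 13/2.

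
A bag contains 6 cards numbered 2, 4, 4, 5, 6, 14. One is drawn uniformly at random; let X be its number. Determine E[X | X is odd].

5

P(X is odd) = 1/6.
Σ over the event: 5·1/6 = 5/6.
E[X | X is odd] = (5/6) / (1/6) = 5.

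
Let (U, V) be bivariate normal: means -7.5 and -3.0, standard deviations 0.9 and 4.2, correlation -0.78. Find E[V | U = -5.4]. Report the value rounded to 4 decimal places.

-10.6440

The regression of V on U has slope ρ·σ_V/σ_U and passes through (μ_U, μ_V).
E[V | U=-5.4] = -3.0 + (-0.78)·(4.2/0.9)·(-5.4 − (-7.5)) = -3.0 + (-3.64)·(2.1) = -10.6440.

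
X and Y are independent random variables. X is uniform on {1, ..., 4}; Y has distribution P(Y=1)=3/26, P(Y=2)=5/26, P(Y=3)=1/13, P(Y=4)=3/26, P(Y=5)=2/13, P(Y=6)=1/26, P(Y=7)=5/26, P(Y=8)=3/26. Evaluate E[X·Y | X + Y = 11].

53/2

P(X + Y = 11) = 1/13.
Summing XY·P(x,y) over outcomes with X + Y = 11 gives 53/26.
E[X·Y | X + Y = 11] = (53/26) / (1/13) = 53/2.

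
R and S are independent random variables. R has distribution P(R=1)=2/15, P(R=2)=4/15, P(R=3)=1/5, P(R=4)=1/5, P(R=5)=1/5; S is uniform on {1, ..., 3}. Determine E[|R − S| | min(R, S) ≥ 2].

31/26

P(min(R, S) ≥ 2) = 26/45.
Summing |R−S|·P(x,y) over outcomes with min(R, S) ≥ 2 gives 31/45.
E[|R − S| | min(R, S) ≥ 2] = (31/45) / (26/45) = 31/26.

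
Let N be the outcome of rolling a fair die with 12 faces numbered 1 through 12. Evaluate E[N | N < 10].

Given N < 10, N is equally likely to be any of {1, 2, 3, 4, 5, 6, 7, 8, 9}.
E[N | N < 10] = (1 + 2 + 3 + 4 + 5 + 6 + 7 + 8 + 9) / 9 = 5.

5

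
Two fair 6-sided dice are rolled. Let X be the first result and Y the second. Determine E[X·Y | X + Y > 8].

49/2

Outcomes with X + Y > 8: (3,6), (4,5), (4,6), (5,4), (5,5), (5,6), (6,3), (6,4), (6,5), (6,6), each with probability 1/36.
E[X·Y | X + Y > 8] = (18 + 20 + 24 + 20 + 25 + 30 + 18 + 24 + 30 + 36) / 10 = 49/2.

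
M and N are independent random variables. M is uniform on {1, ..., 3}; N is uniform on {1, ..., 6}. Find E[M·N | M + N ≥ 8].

P(M + N ≥ 8) = 1/6.
Summing MN·P(x,y) over outcomes with M + N ≥ 8 gives 5/2.
E[M·N | M + N ≥ 8] = (5/2) / (1/6) = 15.

15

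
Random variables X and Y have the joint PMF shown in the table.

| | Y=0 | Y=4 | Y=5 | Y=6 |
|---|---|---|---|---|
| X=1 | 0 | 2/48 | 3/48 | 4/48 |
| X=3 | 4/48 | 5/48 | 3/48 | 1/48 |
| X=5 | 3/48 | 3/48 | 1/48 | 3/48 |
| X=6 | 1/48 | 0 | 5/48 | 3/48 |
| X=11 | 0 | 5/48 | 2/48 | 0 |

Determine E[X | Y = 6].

P(Y = 6) = 11/48.
Σ X·P over the event = 1·(4/48) + 3·(1/48) + 5·(3/48) + 6·(3/48) = 5/6.
E[X | Y = 6] = (5/6) / (11/48) = 40/11.

40/11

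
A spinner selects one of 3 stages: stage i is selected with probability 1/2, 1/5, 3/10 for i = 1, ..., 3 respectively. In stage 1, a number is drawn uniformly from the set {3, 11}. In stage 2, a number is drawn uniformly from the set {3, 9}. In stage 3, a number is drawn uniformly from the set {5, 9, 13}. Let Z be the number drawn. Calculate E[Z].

37/5

E[Z | stage 1] = (3+11)/2 = 7.
E[Z | stage 2] = (3+9)/2 = 6.
E[Z | stage 3] = (5+9+13)/3 = 9.
By the law of total expectation,
E[Z] = (1/2)·(7) + (1/5)·(6) + (3/10)·(9) = 37/5.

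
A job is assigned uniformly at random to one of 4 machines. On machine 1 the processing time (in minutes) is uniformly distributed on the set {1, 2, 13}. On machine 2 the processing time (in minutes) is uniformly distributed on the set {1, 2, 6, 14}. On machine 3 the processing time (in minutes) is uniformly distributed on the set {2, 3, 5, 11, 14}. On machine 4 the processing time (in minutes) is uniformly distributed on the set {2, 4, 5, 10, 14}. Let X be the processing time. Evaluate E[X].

E[X | machine 1] = (1+2+13)/3 = 16/3.
E[X | machine 2] = (1+2+6+14)/4 = 23/4.
E[X | machine 3] = (2+3+5+11+14)/5 = 7.
E[X | machine 4] = (2+4+5+10+14)/5 = 7.
By the law of total expectation,
E[X] = (1/4)·(16/3) + (1/4)·(23/4) + (1/4)·(7) + (1/4)·(7) = 301/48.

301/48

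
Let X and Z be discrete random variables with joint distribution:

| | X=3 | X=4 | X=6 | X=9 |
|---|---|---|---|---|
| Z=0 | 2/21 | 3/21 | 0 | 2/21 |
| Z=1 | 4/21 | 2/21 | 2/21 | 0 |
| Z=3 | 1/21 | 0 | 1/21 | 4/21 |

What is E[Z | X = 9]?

2

P(X = 9) = 2/7.
Summing Z·P(X=x,Z=y) over the conditioning event gives 4/7.
E[Z | X = 9] = (4/7) / (2/7) = 2.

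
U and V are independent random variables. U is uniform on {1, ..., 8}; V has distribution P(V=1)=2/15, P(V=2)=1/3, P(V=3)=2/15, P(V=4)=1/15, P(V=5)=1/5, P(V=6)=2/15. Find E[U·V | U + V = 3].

P(U + V = 3) = 7/120.
Summing UV·P(x,y) over outcomes with U + V = 3 gives 7/60.
E[U·V | U + V = 3] = (7/60) / (7/120) = 2.

2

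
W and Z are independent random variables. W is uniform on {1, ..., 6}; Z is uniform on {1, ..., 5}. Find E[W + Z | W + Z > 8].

Outcomes with W + Z > 8: (4,5), (5,4), (5,5), (6,3), (6,4), (6,5), each with probability 1/30.
E[W + Z | W + Z > 8] = (9 + 9 + 10 + 9 + 10 + 11) / 6 = 29/3.

29/3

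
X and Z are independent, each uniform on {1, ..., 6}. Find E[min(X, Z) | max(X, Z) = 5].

P(max(X, Z) = 5) = 1/4.
Summing min(X,Z)·P(x,y) over outcomes with max(X, Z) = 5 gives 25/36.
E[min(X, Z) | max(X, Z) = 5] = (25/36) / (1/4) = 25/9.

25/9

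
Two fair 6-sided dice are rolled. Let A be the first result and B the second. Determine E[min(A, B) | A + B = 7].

2

Outcomes with A + B = 7: (1,6), (2,5), (3,4), (4,3), (5,2), (6,1), each with probability 1/36.
E[min(A, B) | A + B = 7] = (1 + 2 + 3 + 3 + 2 + 1) / 6 = 2.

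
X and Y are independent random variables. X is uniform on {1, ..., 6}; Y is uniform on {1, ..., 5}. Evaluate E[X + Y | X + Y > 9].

Outcomes with X + Y > 9: (5,5), (6,4), (6,5), each with probability 1/30.
E[X + Y | X + Y > 9] = (10 + 10 + 11) / 3 = 31/3.

31/3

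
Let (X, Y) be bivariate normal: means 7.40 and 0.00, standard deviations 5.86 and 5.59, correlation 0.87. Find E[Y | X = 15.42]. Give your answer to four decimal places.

The regression of Y on X has slope ρ·σ_Y/σ_X and passes through (μ_X, μ_Y).
E[Y | X=15.42] = 0.00 + (0.87)·(5.59/5.86)·(15.42 − (7.40)) = 0.00 + (0.82991)·(8.02) = 6.6559.

6.6559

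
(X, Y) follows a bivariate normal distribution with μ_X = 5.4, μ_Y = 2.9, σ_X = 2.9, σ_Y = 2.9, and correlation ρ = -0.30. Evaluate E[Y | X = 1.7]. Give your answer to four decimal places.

E[Y | X=x] = μ_Y + ρ(σ_Y/σ_X)(x − μ_X) for jointly normal variables.
E[Y | X=1.7] = 2.9 + (-0.30)·(2.9/2.9)·(1.7 − (5.4)) = 2.9 + (-0.3)·(-3.7) = 4.0100.

4.0100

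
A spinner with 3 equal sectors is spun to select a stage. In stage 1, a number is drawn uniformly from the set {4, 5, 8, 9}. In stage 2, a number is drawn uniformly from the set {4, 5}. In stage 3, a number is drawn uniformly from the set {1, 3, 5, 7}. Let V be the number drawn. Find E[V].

E[V | stage 1] = (4+5+8+9)/4 = 13/2.
E[V | stage 2] = (4+5)/2 = 9/2.
E[V | stage 3] = (1+3+5+7)/4 = 4.
By the law of total expectation,
E[V] = (1/3)·(13/2) + (1/3)·(9/2) + (1/3)·(4) = 5.

5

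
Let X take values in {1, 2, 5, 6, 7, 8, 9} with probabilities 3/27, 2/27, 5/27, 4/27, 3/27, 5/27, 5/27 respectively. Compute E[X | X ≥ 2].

P(X ≥ 2) = 8/9.
Σ over the event: 2·2/27 + 5·5/27 + 6·4/27 + 7·1/9 + 8·5/27 + 9·5/27 = 53/9.
E[X | X ≥ 2] = (53/9) / (8/9) = 53/8.

53/8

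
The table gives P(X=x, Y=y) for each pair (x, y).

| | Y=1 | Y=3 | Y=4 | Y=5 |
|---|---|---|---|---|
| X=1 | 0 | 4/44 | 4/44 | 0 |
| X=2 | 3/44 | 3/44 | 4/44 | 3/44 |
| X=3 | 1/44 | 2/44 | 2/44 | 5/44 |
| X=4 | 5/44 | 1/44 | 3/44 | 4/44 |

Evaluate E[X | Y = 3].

2

P(Y = 3) = 5/22.
Σ X·P over the event = 1·(4/44) + 2·(3/44) + 3·(2/44) + 4·(1/44) = 5/11.
E[X | Y = 3] = (5/11) / (5/22) = 2.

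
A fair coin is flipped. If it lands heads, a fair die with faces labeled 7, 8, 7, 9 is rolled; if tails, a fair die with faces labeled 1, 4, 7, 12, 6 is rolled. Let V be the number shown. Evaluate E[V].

E[V | heads] = (7+8+7+9)/4 = 31/4.
E[V | tails] = (1+4+7+12+6)/5 = 6.
By the law of total expectation,
E[V] = (1/2)·(31/4) + (1/2)·(6) = 55/8.

55/8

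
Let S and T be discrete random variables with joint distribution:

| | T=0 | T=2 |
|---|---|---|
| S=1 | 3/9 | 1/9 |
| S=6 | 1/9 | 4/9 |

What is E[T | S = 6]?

P(S = 6) = 5/9.
Σ T·P over the event = 0·(1/9) + 2·(4/9) = 8/9.
E[T | S = 6] = (8/9) / (5/9) = 8/5.

8/5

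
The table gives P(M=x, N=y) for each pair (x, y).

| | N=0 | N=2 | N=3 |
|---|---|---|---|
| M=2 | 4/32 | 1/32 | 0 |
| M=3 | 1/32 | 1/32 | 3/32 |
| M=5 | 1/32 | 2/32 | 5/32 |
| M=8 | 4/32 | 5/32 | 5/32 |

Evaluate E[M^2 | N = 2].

P(N = 2) = 9/32.
Σ M^2·P over the event = 4·(1/32) + 9·(1/32) + 25·(2/32) + 64·(5/32) = 383/32.
E[M^2 | N = 2] = (383/32) / (9/32) = 383/9.

383/9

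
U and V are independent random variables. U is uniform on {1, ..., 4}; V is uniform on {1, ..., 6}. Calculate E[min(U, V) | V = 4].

5/2

P(V = 4) = 1/6.
Summing min(U,V)·P(x,y) over outcomes with V = 4 gives 5/12.
E[min(U, V) | V = 4] = (5/12) / (1/6) = 5/2.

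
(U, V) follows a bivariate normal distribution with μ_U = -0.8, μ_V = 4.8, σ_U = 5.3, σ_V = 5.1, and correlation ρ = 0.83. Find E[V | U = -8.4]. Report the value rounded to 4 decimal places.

-1.2700

For a bivariate normal, E[V | U=x] = μ_V + ρ·(σ_V/σ_U)·(x − μ_U).
E[V | U=-8.4] = 4.8 + (0.83)·(5.1/5.3)·(-8.4 − (-0.8)) = 4.8 + (0.79868)·(-7.6) = -1.2700.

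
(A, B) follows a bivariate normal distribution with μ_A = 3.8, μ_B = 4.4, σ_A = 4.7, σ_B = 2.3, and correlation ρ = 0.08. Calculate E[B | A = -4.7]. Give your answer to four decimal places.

4.0672

E[B | A=x] = μ_B + ρ(σ_B/σ_A)(x − μ_A) for jointly normal variables.
E[B | A=-4.7] = 4.4 + (0.08)·(2.3/4.7)·(-4.7 − (3.8)) = 4.4 + (0.039149)·(-8.5) = 4.0672.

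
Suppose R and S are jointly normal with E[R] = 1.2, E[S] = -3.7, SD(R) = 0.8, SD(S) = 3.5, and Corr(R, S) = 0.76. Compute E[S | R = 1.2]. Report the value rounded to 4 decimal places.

E[S | R=x] = μ_S + ρ(σ_S/σ_R)(x − μ_R) for jointly normal variables.
E[S | R=1.2] = -3.7 + (0.76)·(3.5/0.8)·(1.2 − (1.2)) = -3.7 + (3.325)·(0) = -3.7000.

-3.7000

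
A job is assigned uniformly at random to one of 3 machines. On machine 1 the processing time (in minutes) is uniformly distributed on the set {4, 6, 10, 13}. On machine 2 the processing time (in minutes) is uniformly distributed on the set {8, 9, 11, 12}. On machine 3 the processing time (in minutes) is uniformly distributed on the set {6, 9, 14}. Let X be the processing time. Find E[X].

335/36

E[X | machine 1] = (4+6+10+13)/4 = 33/4.
E[X | machine 2] = (8+9+11+12)/4 = 10.
E[X | machine 3] = (6+9+14)/3 = 29/3.
By the law of total expectation,
E[X] = (1/3)·(33/4) + (1/3)·(10) + (1/3)·(29/3) = 335/36.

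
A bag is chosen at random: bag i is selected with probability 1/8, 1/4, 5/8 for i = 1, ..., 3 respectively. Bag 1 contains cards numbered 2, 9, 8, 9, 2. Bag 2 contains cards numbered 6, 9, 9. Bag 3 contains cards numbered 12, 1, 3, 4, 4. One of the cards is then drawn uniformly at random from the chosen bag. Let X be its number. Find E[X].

E[X | bag 1] = (2+9+8+9+2)/5 = 6.
E[X | bag 2] = (6+9+9)/3 = 8.
E[X | bag 3] = (12+1+3+4+4)/5 = 24/5.
E[X] = (1/8)·(6) + (1/4)·(8) + (5/8)·(24/5) = 23/4.

23/4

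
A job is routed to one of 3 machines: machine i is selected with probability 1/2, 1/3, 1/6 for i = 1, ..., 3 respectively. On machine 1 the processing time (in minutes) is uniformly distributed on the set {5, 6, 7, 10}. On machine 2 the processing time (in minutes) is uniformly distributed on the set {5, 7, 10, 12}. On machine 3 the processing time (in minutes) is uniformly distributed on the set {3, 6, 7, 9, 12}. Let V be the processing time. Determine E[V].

227/30

E[V | machine 1] = (5+6+7+10)/4 = 7.
E[V | machine 2] = (5+7+10+12)/4 = 17/2.
E[V | machine 3] = (3+6+7+9+12)/5 = 37/5.
E[V] = (1/2)·(7) + (1/3)·(17/2) + (1/6)·(37/5) = 227/30.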